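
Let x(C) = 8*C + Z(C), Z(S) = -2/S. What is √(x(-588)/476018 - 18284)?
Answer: I*√1827076734387165381/9996378 ≈ 135.22*I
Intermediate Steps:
x(C) = -2/C + 8*C (x(C) = 8*C - 2/C = -2/C + 8*C)
√(x(-588)/476018 - 18284) = √((-2/(-588) + 8*(-588))/476018 - 18284) = √((-2*(-1/588) - 4704)*(1/476018) - 18284) = √((1/294 - 4704)*(1/476018) - 18284) = √(-1382975/294*1/476018 - 18284) = √(-1382975/139949292 - 18284) = √(-2558834237903/139949292) = I*√1827076734387165381/9996378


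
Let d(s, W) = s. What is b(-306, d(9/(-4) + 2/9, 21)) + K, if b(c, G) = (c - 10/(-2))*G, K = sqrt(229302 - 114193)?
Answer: 21973/36 + sqrt(115109) ≈ 949.64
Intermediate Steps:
K = sqrt(115109) ≈ 339.28
b(c, G) = G*(5 + c) (b(c, G) = (c - 10*(-1/2))*G = (c + 5)*G = (5 + c)*G = G*(5 + c))
b(-306, d(9/(-4) + 2/9, 21)) + K = (9/(-4) + 2/9)*(5 - 306) + sqrt(115109) = (9*(-1/4) + 2*(1/9))*(-301) + sqrt(115109) = (-9/4 + 2/9)*(-301) + sqrt(115109) = -73/36*(-301) + sqrt(115109) = 21973/36 + sqrt(115109)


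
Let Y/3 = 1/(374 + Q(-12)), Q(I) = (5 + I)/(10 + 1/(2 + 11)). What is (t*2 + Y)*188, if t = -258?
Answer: -1581302780/16301 ≈ -97007.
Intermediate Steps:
Q(I) = 65/131 + 13*I/131 (Q(I) = (5 + I)/(10 + 1/13) = (5 + I)/(131/13) = (5 + I)*(13/131) = 65/131 + 13*I/131)
Y = 131/16301 (Y = 3/(374 + (65/131 + (13/131)*(-12))) = 3/(374 + (65/131 - 156/131)) = 3/(374 - 91/131) = 3/(48903/131) = 3*(131/48903) = 131/16301 ≈ 0.0080363)
(t*2 + Y)*188 = (-258*2 + 131/16301)*188 = (-516 + 131/16301)*188 = -8411185/16301*188 = -1581302780/16301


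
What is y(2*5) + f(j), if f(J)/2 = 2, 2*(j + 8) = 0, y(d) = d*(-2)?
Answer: -16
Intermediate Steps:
y(d) = -2*d
j = -8 (j = -8 + (1/2)*0 = -8 + 0 = -8)
f(J) = 4 (f(J) = 2*2 = 4)
y(2*5) + f(j) = -4*5 + 4 = -2*10 + 4 = -20 + 4 = -16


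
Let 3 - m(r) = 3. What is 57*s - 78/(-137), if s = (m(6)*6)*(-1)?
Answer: 78/137 ≈ 0.56934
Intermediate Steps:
m(r) = 0 (m(r) = 3 - 1*3 = 3 - 3 = 0)
s = 0 (s = (0*6)*(-1) = 0*(-1) = 0)
57*s - 78/(-137) = 57*0 - 78/(-137) = 0 - 78*(-1/137) = 0 + 78/137 = 78/137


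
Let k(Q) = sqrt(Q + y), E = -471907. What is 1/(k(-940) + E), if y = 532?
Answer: -471907/222696217057 - 2*I*sqrt(102)/222696217057 ≈ -2.1191e-6 - 9.0702e-11*I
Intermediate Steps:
k(Q) = sqrt(532 + Q) (k(Q) = sqrt(Q + 532) = sqrt(532 + Q))
1/(k(-940) + E) = 1/(sqrt(532 - 940) - 471907) = 1/(sqrt(-408) - 471907) = 1/(2*I*sqrt(102) - 471907) = 1/(-471907 + 2*I*sqrt(102))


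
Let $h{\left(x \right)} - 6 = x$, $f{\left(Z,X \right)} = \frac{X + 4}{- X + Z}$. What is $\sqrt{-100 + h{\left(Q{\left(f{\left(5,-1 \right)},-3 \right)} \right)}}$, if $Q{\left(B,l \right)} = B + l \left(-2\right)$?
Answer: $\frac{5 i \sqrt{14}}{2} \approx 9.3541 i$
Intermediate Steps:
$f{\left(Z,X \right)} = \frac{4 + X}{Z - X}$
$Q{\left(B,l \right)} = B - 2 l$
$h{\left(x \right)} = 6 + x$
$\sqrt{-100 + h{\left(Q{\left(f{\left(5,-1 \right)},-3 \right)} \right)}} = \sqrt{-100 + \left(6 + \left(\frac{-4 - -1}{-1 - 5} - -6\right)\right)} = \sqrt{-100 + \left(6 + \left(\frac{-4 + 1}{-1 - 5} + 6\right)\right)} = \sqrt{-100 + \left(6 + \left(\frac{1}{-6} \left(-3\right) + 6\right)\right)} = \sqrt{-100 + \left(6 + \left(\left(- \frac{1}{6}\right) \left(-3\right) + 6\right)\right)} = \sqrt{-100 + \left(6 + \left(\frac{1}{2} + 6\right)\right)} = \sqrt{-100 + \left(6 + \frac{13}{2}\right)} = \sqrt{-100 + \frac{25}{2}} = \sqrt{- \frac{175}{2}} = \frac{5 i \sqrt{14}}{2}$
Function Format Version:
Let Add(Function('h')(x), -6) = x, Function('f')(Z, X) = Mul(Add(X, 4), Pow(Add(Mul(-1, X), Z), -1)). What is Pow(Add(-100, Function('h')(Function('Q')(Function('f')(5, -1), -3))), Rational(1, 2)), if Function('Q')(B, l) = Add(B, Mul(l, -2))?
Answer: Mul(Rational(5, 2), I, Pow(14, Rational(1, 2))) ≈ Mul(9.3541, I)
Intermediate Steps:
Function('f')(Z, X) = Mul(Pow(Add(Z, Mul(-1, X)), -1), Add(4, X)) (Function('f')(Z, X) = Mul(Add(4, X), Pow(Add(Z, Mul(-1, X)), -1)) = Mul(Pow(Add(Z, Mul(-1, X)), -1), Add(4, X)))
Function('Q')(B, l) = Add(B, Mul(-2, l))
Function('h')(x) = Add(6, x)
Pow(Add(-100, Function('h')(Function('Q')(Function('f')(5, -1), -3))), Rational(1, 2)) = Pow(Add(-100, Add(6, Add(Mul(Pow(Add(-1, Mul(-1, 5)), -1), Add(-4, Mul(-1, -1))), Mul(-2, -3)))), Rational(1, 2)) = Pow(Add(-100, Add(6, Add(Mul(Pow(Add(-1, -5), -1), Add(-4, 1)), 6))), Rational(1, 2)) = Pow(Add(-100, Add(6, Add(Mul(Pow(-6, -1), -3), 6))), Rational(1, 2)) = Pow(Add(-100, Add(6, Add(Mul(Rational(-1, 6), -3), 6))), Rational(1, 2)) = Pow(Add(-100, Add(6, Add(Rational(1, 2), 6))), Rational(1, 2)) = Pow(Add(-100, Add(6, Rational(13, 2))), Rational(1, 2)) = Pow(Add(-100, Rational(25, 2)), Rational(1, 2)) = Pow(Rational(-175, 2), Rational(1, 2)) = Mul(Rational(5, 2), I, Pow(14, Rational(1, 2)))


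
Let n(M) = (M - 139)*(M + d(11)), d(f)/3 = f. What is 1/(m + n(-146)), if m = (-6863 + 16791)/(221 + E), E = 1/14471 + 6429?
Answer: 96232151/3099300091043 ≈ 3.1050e-5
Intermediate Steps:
d(f) = 3*f
E = 93034060/14471 (E = 1/14471 + 6429 = 93034060/14471 ≈ 6429.0)
m = 143668088/96232151 (m = (-6863 + 16791)/(221 + 93034060/14471) = 9928/(96232151/14471) = 9928*(14471/96232151) = 143668088/96232151 ≈ 1.4929)
n(M) = (-139 + M)*(33 + M) (n(M) = (M - 139)*(M + 3*11) = (-139 + M)*(M + 33) = (-139 + M)*(33 + M))
1/(m + n(-146)) = 1/(143668088/96232151 + (-4587 + (-146)**2 - 106*(-146))) = 1/(143668088/96232151 + (-4587 + 21316 + 15476)) = 1/(143668088/96232151 + 32205) = 1/(3099300091043/96232151) = 96232151/3099300091043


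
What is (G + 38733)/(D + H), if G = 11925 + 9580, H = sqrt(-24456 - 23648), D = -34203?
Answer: -2060320314/1169893313 - 120476*I*sqrt(12026)/1169893313 ≈ -1.7611 - 0.011293*I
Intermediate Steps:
H = 2*I*sqrt(12026) (H = sqrt(-48104) = 2*I*sqrt(12026) ≈ 219.33*I)
G = 21505
(G + 38733)/(D + H) = (21505 + 38733)/(-34203 + 2*I*sqrt(12026)) = 60238/(-34203 + 2*I*sqrt(12026))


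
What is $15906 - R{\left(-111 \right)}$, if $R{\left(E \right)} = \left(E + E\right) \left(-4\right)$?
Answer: $15018$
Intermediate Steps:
$R{\left(E \right)} = - 8 E$ ($R{\left(E \right)} = 2 E \left(-4\right) = - 8 E$)
$15906 - R{\left(-111 \right)} = 15906 - \left(-8\right) \left(-111\right) = 15906 - 888 = 15018$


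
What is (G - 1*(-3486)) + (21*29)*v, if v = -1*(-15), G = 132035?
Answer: 144656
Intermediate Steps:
v = 15
(G - 1*(-3486)) + (21*29)*v = (132035 - 1*(-3486)) + (21*29)*15 = (132035 + 3486) + 609*15 = 135521 + 9135 = 144656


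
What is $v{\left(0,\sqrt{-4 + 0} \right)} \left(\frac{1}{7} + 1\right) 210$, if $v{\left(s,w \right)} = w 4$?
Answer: $1920 i \approx 1920.0 i$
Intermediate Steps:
$v{\left(s,w \right)} = 4 w$
$v{\left(0,\sqrt{-4 + 0} \right)} \left(\frac{1}{7} + 1\right) 210 = 4 \sqrt{-4 + 0} \left(\frac{1}{7} + 1\right) 210 = 4 \sqrt{-4} \left(\frac{1}{7} + 1\right) 210 = 4 \cdot 2 i \frac{8}{7} \cdot 210 = 8 i \frac{8}{7} \cdot 210 = \frac{64 i}{7} \cdot 210 = 1920 i$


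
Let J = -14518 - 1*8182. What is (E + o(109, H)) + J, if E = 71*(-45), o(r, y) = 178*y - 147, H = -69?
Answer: -38324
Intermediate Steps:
o(r, y) = -147 + 178*y
E = -3195
J = -22700 (J = -14518 - 8182 = -22700)
(E + o(109, H)) + J = (-3195 + (-147 + 178*(-69))) - 22700 = (-3195 + (-147 - 12282)) - 22700 = (-3195 - 12429) - 22700 = -15624 - 22700 = -38324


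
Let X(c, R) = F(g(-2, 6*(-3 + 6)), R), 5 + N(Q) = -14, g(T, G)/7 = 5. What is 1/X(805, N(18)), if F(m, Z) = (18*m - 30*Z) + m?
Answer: 1/1235 ≈ 0.00080972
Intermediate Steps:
g(T, G) = 35 (g(T, G) = 7*5 = 35)
F(m, Z) = -30*Z + 19*m (F(m, Z) = (-30*Z + 18*m) + m = -30*Z + 19*m)
N(Q) = -19 (N(Q) = -5 - 14 = -19)
X(c, R) = 665 - 30*R (X(c, R) = -30*R + 19*35 = -30*R + 665 = 665 - 30*R)
1/X(805, N(18)) = 1/(665 - 30*(-19)) = 1/(665 + 570) = 1/1235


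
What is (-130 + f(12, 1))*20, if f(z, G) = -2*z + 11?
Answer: -2860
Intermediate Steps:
f(z, G) = 11 - 2*z
(-130 + f(12, 1))*20 = (-130 + (11 - 2*12))*20 = (-130 + (11 - 24))*20 = (-130 - 13)*20 = -143*20 = -2860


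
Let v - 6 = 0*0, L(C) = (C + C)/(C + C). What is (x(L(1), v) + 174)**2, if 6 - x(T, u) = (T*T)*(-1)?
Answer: 32761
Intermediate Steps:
L(C) = 1 (L(C) = (2*C)/((2*C)) = (2*C)*(1/(2*C)) = 1)
v = 6 (v = 6 + 0*0 = 6 + 0 = 6)
x(T, u) = 6 + T**2 (x(T, u) = 6 - T*T*(-1) = 6 - T**2*(-1) = 6 - (-1)*T**2 = 6 + T**2)
(x(L(1), v) + 174)**2 = ((6 + 1**2) + 174)**2 = ((6 + 1) + 174)**2 = (7 + 174)**2 = 181**2 = 32761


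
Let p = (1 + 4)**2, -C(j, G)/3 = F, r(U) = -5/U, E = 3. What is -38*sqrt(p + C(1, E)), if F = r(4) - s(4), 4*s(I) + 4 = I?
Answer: -19*sqrt(115) ≈ -203.75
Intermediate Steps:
s(I) = -1 + I/4
F = -5/4 (F = -5/4 - (-1 + (1/4)*4) = -5*1/4 - (-1 + 1) = -5/4 - 1*0 = -5/4 + 0 = -5/4 ≈ -1.2500)
C(j, G) = 15/4 (C(j, G) = -3*(-5/4) = 15/4)
p = 25 (p = 5**2 = 25)
-38*sqrt(p + C(1, E)) = -38*sqrt(25 + 15/4) = -19*sqrt(115)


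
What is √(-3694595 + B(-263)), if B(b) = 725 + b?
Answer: I*√3694133 ≈ 1922.0*I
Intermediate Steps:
√(-3694595 + B(-263)) = √(-3694595 + (725 - 263)) = √(-3694595 + 462) = √(-3694133) = I*√3694133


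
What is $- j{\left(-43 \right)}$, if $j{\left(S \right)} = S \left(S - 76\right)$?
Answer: $-5117$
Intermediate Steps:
$j{\left(S \right)} = S \left(-76 + S\right)$
$- j{\left(-43 \right)} = - \left(-43\right) \left(-76 - 43\right) = - \left(-43\right) \left(-119\right) = \left(-1\right) 5117 = -5117$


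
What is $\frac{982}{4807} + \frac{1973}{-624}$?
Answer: $- \frac{8871443}{2999568} \approx -2.9576$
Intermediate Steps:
$\frac{982}{4807} + \frac{1973}{-624} = 982 \cdot \frac{1}{4807} + 1973 \left(- \frac{1}{624}\right) = \frac{982}{4807} - \frac{1973}{624} = - \frac{8871443}{2999568}$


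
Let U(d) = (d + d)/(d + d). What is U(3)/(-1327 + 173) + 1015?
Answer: 1171309/1154 ≈ 1015.0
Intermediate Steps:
U(d) = 1 (U(d) = (2*d)/((2*d)) = (2*d)*(1/(2*d)) = 1)
U(3)/(-1327 + 173) + 1015 = 1/(-1327 + 173) + 1015 = 1/(-1154) + 1015 = -1/1154*1 + 1015 = -1/1154 + 1015 = 1171309/1154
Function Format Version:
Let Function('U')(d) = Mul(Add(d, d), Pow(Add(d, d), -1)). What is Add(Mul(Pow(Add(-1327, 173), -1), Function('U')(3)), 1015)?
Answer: Rational(1171309, 1154) ≈ 1015.0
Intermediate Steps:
Function('U')(d) = 1 (Function('U')(d) = Mul(Mul(2, d), Pow(Mul(2, d), -1)) = Mul(Mul(2, d), Mul(Rational(1, 2), Pow(d, -1))) = 1)
Add(Mul(Pow(Add(-1327, 173), -1), Function('U')(3)), 1015) = Add(Mul(Pow(Add(-1327, 173), -1), 1), 1015) = Add(Mul(Pow(-1154, -1), 1), 1015) = Add(Mul(Rational(-1, 1154), 1), 1015) = Add(Rational(-1, 1154), 1015) = Rational(1171309, 1154)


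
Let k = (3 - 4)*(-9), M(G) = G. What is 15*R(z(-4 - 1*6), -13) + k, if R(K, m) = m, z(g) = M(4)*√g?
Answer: -186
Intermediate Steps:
z(g) = 4*√g
k = 9 (k = -1*(-9) = 9)
15*R(z(-4 - 1*6), -13) + k = 15*(-13) + 9 = -195 + 9 = -186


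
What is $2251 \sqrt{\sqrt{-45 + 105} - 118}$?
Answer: $2251 \sqrt{-118 + 2 \sqrt{15}} \approx 23636.0 i$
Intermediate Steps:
$2251 \sqrt{\sqrt{-45 + 105} - 118} = 2251 \sqrt{\sqrt{60} - 118} = 2251 \sqrt{2 \sqrt{15} - 118} = 2251 \sqrt{-118 + 2 \sqrt{15}}$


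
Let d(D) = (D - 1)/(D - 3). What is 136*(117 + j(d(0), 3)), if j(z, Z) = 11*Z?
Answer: 20400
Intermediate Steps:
d(D) = (-1 + D)/(-3 + D)
136*(117 + j(d(0), 3)) = 136*(117 + 11*3) = 136*(117 + 33) = 136*150 = 20400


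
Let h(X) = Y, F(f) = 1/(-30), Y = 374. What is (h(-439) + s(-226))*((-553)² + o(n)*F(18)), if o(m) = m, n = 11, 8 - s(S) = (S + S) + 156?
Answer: 1036691267/5 ≈ 2.0734e+8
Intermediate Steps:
s(S) = -148 - 2*S (s(S) = 8 - ((S + S) + 156) = 8 - (2*S + 156) = 8 - (156 + 2*S) = 8 + (-156 - 2*S) = -148 - 2*S)
F(f) = -1/30
h(X) = 374
(h(-439) + s(-226))*((-553)² + o(n)*F(18)) = (374 + (-148 - 2*(-226)))*((-553)² + 11*(-1/30)) = (374 + (-148 + 452))*(305809 - 11/30) = (374 + 304)*(9174259/30) = 678*(9174259/30) = 1036691267/5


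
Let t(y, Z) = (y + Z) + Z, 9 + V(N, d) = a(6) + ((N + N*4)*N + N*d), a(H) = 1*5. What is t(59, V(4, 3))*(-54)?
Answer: -12690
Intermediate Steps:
a(H) = 5
V(N, d) = -4 + 5*N² + N*d (V(N, d) = -9 + (5 + ((N + N*4)*N + N*d)) = -9 + (5 + ((N + 4*N)*N + N*d)) = -9 + (5 + ((5*N)*N + N*d)) = -9 + (5 + (5*N² + N*d)) = -9 + (5 + 5*N² + N*d) = -4 + 5*N² + N*d)
t(y, Z) = y + 2*Z (t(y, Z) = (Z + y) + Z = y + 2*Z)
t(59, V(4, 3))*(-54) = (59 + 2*(-4 + 5*4² + 4*3))*(-54) = (59 + 2*(-4 + 5*16 + 12))*(-54) = (59 + 2*(-4 + 80 + 12))*(-54) = (59 + 2*88)*(-54) = (59 + 176)*(-54) = 235*(-54) = -12690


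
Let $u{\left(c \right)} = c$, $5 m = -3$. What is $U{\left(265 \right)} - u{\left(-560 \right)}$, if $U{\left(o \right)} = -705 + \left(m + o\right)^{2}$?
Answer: $\frac{1744059}{25} \approx 69762.0$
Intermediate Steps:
$m = - \frac{3}{5}$ ($m = \frac{1}{5} \left(-3\right) = - \frac{3}{5} \approx -0.6$)
$U{\left(o \right)} = -705 + \left(- \frac{3}{5} + o\right)^{2}$
$U{\left(265 \right)} - u{\left(-560 \right)} = \left(-705 + \frac{\left(-3 + 5 \cdot 265\right)^{2}}{25}\right) - -560 = \left(-705 + \frac{\left(-3 + 1325\right)^{2}}{25}\right) + 560 = \left(-705 + \frac{1322^{2}}{25}\right) + 560 = \left(-705 + \frac{1}{25} \cdot 1747684\right) + 560 = \left(-705 + \frac{1747684}{25}\right) + 560 = \frac{1730059}{25} + 560 = \frac{1744059}{25}$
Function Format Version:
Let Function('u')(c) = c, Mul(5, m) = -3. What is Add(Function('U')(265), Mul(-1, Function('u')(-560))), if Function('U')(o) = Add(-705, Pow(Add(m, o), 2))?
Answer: Rational(1744059, 25) ≈ 69762.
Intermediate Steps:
m = Rational(-3, 5) (m = Mul(Rational(1, 5), -3) = Rational(-3, 5) ≈ -0.60000)
Function('U')(o) = Add(-705, Pow(Add(Rational(-3, 5), o), 2))
Add(Function('U')(265), Mul(-1, Function('u')(-560))) = Add(Add(-705, Mul(Rational(1, 25), Pow(Add(-3, Mul(5, 265)), 2))), Mul(-1, -560)) = Add(Add(-705, Mul(Rational(1, 25), Pow(Add(-3, 1325), 2))), 560) = Add(Add(-705, Mul(Rational(1, 25), Pow(1322, 2))), 560) = Add(Add(-705, Mul(Rational(1, 25), 1747684)), 560) = Add(Add(-705, Rational(1747684, 25)), 560) = Add(Rational(1730059, 25), 560) = Rational(1744059, 25)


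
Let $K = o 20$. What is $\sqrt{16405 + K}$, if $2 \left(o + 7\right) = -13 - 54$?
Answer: $\sqrt{15595} \approx 124.88$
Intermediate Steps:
$o = - \frac{81}{2}$ ($o = -7 + \frac{-13 - 54}{2} = -7 + \frac{1}{2} \left(-67\right) = -7 - \frac{67}{2} = - \frac{81}{2} \approx -40.5$)
$K = -810$ ($K = \left(- \frac{81}{2}\right) 20 = -810$)
$\sqrt{16405 + K} = \sqrt{16405 - 810} = \sqrt{15595}$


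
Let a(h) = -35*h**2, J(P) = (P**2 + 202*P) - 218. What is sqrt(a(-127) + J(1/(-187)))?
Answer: 5*I*sqrt(789927442)/187 ≈ 751.49*I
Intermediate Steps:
J(P) = -218 + P**2 + 202*P
sqrt(a(-127) + J(1/(-187))) = sqrt(-35*(-127)**2 + (-218 + (1/(-187))**2 + 202/(-187))) = sqrt(-35*16129 + (-218 + (-1/187)**2 + 202*(-1/187))) = sqrt(-564515 + (-218 + 1/34969 - 202/187)) = sqrt(-564515 - 7661015/34969) = sqrt(-19748186050/34969) = 5*I*sqrt(789927442)/187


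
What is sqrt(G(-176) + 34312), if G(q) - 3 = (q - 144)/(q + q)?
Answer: 5*sqrt(166089)/11 ≈ 185.25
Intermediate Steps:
G(q) = 3 + (-144 + q)/(2*q) (G(q) = 3 + (q - 144)/(q + q) = 3 + (-144 + q)/((2*q)) = 3 + (-144 + q)*(1/(2*q)) = 3 + (-144 + q)/(2*q))
sqrt(G(-176) + 34312) = sqrt((7/2 - 72/(-176)) + 34312) = sqrt((7/2 - 72*(-1/176)) + 34312) = sqrt((7/2 + 9/22) + 34312) = sqrt(43/11 + 34312) = sqrt(377475/11) = 5*sqrt(166089)/11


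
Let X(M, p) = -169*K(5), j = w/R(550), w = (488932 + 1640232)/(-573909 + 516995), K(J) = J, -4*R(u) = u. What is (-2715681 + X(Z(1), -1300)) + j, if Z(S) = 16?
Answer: -21258647475886/7825675 ≈ -2.7165e+6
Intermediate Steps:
R(u) = -u/4
w = -1064582/28457 (w = 2129164/(-56914) = 2129164*(-1/56914) = -1064582/28457 ≈ -37.410)
j = 2129164/7825675 (j = -1064582/(28457*((-1/4*550))) = -1064582/(28457*(-275/2)) = -1064582/28457*(-2/275) = 2129164/7825675 ≈ 0.27207)
X(M, p) = -845 (X(M, p) = -169*5 = -845)
(-2715681 + X(Z(1), -1300)) + j = (-2715681 - 845) + 2129164/7825675 = -2716526 + 2129164/7825675 = -21258647475886/7825675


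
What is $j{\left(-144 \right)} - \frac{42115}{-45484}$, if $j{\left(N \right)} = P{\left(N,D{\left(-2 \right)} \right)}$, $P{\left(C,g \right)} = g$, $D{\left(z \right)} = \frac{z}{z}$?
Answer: $\frac{87599}{45484} \approx 1.9259$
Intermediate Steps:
$D{\left(z \right)} = 1$
$j{\left(N \right)} = 1$
$j{\left(-144 \right)} - \frac{42115}{-45484} = 1 - \frac{42115}{-45484} = 1 - 42115 \left(- \frac{1}{45484}\right) = 1 - - \frac{42115}{45484} = 1 + \frac{42115}{45484} = \frac{87599}{45484}$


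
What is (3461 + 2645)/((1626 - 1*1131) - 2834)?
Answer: -6106/2339 ≈ -2.6105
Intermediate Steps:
(3461 + 2645)/((1626 - 1*1131) - 2834) = 6106/((1626 - 1131) - 2834) = 6106/(495 - 2834) = 6106/(-2339) = 6106*(-1/2339) = -6106/2339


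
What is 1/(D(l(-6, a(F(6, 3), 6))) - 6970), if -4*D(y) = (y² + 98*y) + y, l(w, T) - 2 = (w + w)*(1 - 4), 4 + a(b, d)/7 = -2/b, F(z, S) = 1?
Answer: -2/16543 ≈ -0.00012090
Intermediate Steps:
a(b, d) = -28 - 14/b (a(b, d) = -28 + 7*(-2/b) = -28 - 14/b)
l(w, T) = 2 - 6*w (l(w, T) = 2 + (w + w)*(1 - 4) = 2 + (2*w)*(-3) = 2 - 6*w)
D(y) = -99*y/4 - y²/4 (D(y) = -((y² + 98*y) + y)/4 = -(y² + 99*y)/4 = -99*y/4 - y²/4)
1/(D(l(-6, a(F(6, 3), 6))) - 6970) = 1/(-(2 - 6*(-6))*(99 + (2 - 6*(-6)))/4 - 6970) = 1/(-(2 + 36)*(99 + (2 + 36))/4 - 6970) = 1/(-¼*38*(99 + 38) - 6970) = 1/(-¼*38*137 - 6970) = 1/(-2603/2 - 6970) = 1/(-16543/2) = -2/16543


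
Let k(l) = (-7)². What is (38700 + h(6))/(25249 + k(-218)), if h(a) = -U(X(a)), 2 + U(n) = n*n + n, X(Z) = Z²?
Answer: 18685/12649 ≈ 1.4772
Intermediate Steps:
U(n) = -2 + n + n² (U(n) = -2 + (n*n + n) = -2 + (n² + n) = -2 + (n + n²) = -2 + n + n²)
h(a) = 2 - a² - a⁴ (h(a) = -(-2 + a² + (a²)²) = -(-2 + a² + a⁴) = 2 - a² - a⁴)
k(l) = 49
(38700 + h(6))/(25249 + k(-218)) = (38700 + (2 - 1*6² - 1*6⁴))/(25249 + 49) = (38700 + (2 - 1*36 - 1*1296))/25298 = (38700 + (2 - 36 - 1296))*(1/25298) = (38700 - 1330)*(1/25298) = 37370*(1/25298) = 18685/12649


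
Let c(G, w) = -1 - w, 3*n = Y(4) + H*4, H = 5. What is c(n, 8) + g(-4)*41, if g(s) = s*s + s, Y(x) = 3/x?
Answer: 483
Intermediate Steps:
g(s) = s + s**2 (g(s) = s**2 + s = s + s**2)
n = 83/12 (n = (3/4 + 5*4)/3 = (3*(1/4) + 20)/3 = (3/4 + 20)/3 = (1/3)*(83/4) = 83/12 ≈ 6.9167)
c(n, 8) + g(-4)*41 = (-1 - 1*8) - 4*(1 - 4)*41 = (-1 - 8) - 4*(-3)*41 = -9 + 12*41 = -9 + 492 = 483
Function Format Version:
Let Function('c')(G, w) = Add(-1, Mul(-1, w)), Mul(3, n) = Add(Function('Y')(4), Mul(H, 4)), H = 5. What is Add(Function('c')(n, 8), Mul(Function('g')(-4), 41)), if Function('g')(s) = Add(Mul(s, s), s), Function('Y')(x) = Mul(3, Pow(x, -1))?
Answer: 483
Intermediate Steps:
Function('g')(s) = Add(s, Pow(s, 2)) (Function('g')(s) = Add(Pow(s, 2), s) = Add(s, Pow(s, 2)))
n = Rational(83, 12) (n = Mul(Rational(1, 3), Add(Mul(3, Pow(4, -1)), Mul(5, 4))) = Mul(Rational(1, 3), Add(Mul(3, Rational(1, 4)), 20)) = Mul(Rational(1, 3), Add(Rational(3, 4), 20)) = Mul(Rational(1, 3), Rational(83, 4)) = Rational(83, 12) ≈ 6.9167)
Add(Function('c')(n, 8), Mul(Function('g')(-4), 41)) = Add(Add(-1, Mul(-1, 8)), Mul(Mul(-4, Add(1, -4)), 41)) = Add(Add(-1, -8), Mul(Mul(-4, -3), 41)) = Add(-9, Mul(12, 41)) = Add(-9, 492) = 483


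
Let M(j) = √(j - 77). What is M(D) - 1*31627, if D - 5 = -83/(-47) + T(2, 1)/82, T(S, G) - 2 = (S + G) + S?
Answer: -31627 + I*√1041940462/3854 ≈ -31627.0 + 8.3755*I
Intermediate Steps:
T(S, G) = 2 + G + 2*S (T(S, G) = 2 + ((S + G) + S) = 2 + ((G + S) + S) = 2 + (G + 2*S) = 2 + G + 2*S)
D = 26405/3854 (D = 5 + (-83/(-47) + (2 + 1 + 2*2)/82) = 5 + (-83*(-1/47) + (2 + 1 + 4)*(1/82)) = 5 + (83/47 + 7*(1/82)) = 5 + (83/47 + 7/82) = 5 + 7135/3854 = 26405/3854 ≈ 6.8513)
M(j) = √(-77 + j)
M(D) - 1*31627 = √(-77 + 26405/3854) - 1*31627 = √(-270353/3854) - 31627 = I*√1041940462/3854 - 31627 = -31627 + I*√1041940462/3854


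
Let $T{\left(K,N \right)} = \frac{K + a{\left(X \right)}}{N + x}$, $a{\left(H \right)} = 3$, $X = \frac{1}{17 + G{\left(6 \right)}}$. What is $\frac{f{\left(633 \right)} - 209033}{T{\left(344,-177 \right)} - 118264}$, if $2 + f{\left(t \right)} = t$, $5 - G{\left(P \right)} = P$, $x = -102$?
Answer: $\frac{58144158}{32996003} \approx 1.7622$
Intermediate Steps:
$G{\left(P \right)} = 5 - P$
$f{\left(t \right)} = -2 + t$
$X = \frac{1}{16}$ ($X = \frac{1}{17 + \left(5 - 6\right)} = \frac{1}{17 - 1} = \frac{1}{16} \approx 0.0625$)
$T{\left(K,N \right)} = \frac{3 + K}{-102 + N}$ ($T{\left(K,N \right)} = \frac{K + 3}{N - 102} = \frac{3 + K}{-102 + N}$)
$\frac{f{\left(633 \right)} - 209033}{T{\left(344,-177 \right)} - 118264} = \frac{\left(-2 + 633\right) - 209033}{\frac{3 + 344}{-102 - 177} - 118264} = \frac{631 - 209033}{\frac{1}{-279} \cdot 347 - 118264} = - \frac{208402}{\left(- \frac{1}{279}\right) 347 - 118264} = - \frac{208402}{- \frac{347}{279} - 118264} = - \frac{208402}{- \frac{32996003}{279}} = \left(-208402\right) \left(- \frac{279}{32996003}\right) = \frac{58144158}{32996003}$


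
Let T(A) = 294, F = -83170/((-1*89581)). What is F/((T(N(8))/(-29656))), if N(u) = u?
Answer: -1233244760/13168407 ≈ -93.652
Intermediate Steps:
F = 83170/89581 (F = -83170/(-89581) = -83170*(-1/89581) = 83170/89581 ≈ 0.92843)
F/((T(N(8))/(-29656))) = 83170/(89581*((294/(-29656)))) = 83170/(89581*((294*(-1/29656)))) = 83170/(89581*(-147/14828)) = (83170/89581)*(-14828/147) = -1233244760/13168407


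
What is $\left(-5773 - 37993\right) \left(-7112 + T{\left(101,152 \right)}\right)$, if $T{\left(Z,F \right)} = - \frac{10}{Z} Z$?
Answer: $311701452$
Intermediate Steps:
$T{\left(Z,F \right)} = -10$
$\left(-5773 - 37993\right) \left(-7112 + T{\left(101,152 \right)}\right) = \left(-5773 - 37993\right) \left(-7112 - 10\right) = \left(-43766\right) \left(-7122\right) = 311701452$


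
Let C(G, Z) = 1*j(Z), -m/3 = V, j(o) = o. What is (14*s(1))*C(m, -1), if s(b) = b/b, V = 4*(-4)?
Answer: -14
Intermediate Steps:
V = -16
m = 48 (m = -3*(-16) = 48)
C(G, Z) = Z (C(G, Z) = 1*Z = Z)
s(b) = 1
(14*s(1))*C(m, -1) = (14*1)*(-1) = 14*(-1) = -14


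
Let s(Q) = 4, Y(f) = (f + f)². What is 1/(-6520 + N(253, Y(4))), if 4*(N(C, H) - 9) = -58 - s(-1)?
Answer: -2/13053 ≈ -0.00015322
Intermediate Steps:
Y(f) = 4*f² (Y(f) = (2*f)² = 4*f²)
N(C, H) = -13/2 (N(C, H) = 9 + (-58 - 1*4)/4 = 9 + (-58 - 4)/4 = 9 + (¼)*(-62) = 9 - 31/2 = -13/2)
1/(-6520 + N(253, Y(4))) = 1/(-6520 - 13/2) = 1/(-13053/2) = -2/13053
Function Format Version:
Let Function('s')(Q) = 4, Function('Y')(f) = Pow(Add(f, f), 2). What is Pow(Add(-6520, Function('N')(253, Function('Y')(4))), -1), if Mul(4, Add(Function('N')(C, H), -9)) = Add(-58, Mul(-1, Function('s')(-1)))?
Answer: Rational(-2, 13053) ≈ -0.00015322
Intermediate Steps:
Function('Y')(f) = Mul(4, Pow(f, 2)) (Function('Y')(f) = Pow(Mul(2, f), 2) = Mul(4, Pow(f, 2)))
Function('N')(C, H) = Rational(-13, 2) (Function('N')(C, H) = Add(9, Mul(Rational(1, 4), Add(-58, Mul(-1, 4)))) = Add(9, Mul(Rational(1, 4), Add(-58, -4))) = Add(9, Mul(Rational(1, 4), -62)) = Add(9, Rational(-31, 2)) = Rational(-13, 2))
Pow(Add(-6520, Function('N')(253, Function('Y')(4))), -1) = Pow(Add(-6520, Rational(-13, 2)), -1) = Pow(Rational(-13053, 2), -1) = Rational(-2, 13053)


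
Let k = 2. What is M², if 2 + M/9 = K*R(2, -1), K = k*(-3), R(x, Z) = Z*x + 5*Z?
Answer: 129600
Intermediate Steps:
R(x, Z) = 5*Z + Z*x
K = -6 (K = 2*(-3) = -6)
M = 360 (M = -18 + 9*(-(-6)*(5 + 2)) = -18 + 9*(-(-6)*7) = -18 + 9*(-6*(-7)) = -18 + 9*42 = -18 + 378 = 360)
M² = 360² = 129600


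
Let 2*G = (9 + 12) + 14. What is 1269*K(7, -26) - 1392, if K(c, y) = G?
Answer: 41631/2 ≈ 20816.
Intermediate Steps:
G = 35/2 (G = ((9 + 12) + 14)/2 = (21 + 14)/2 = (½)*35 = 35/2 ≈ 17.500)
K(c, y) = 35/2
1269*K(7, -26) - 1392 = 1269*(35/2) - 1392 = 44415/2 - 1392 = 41631/2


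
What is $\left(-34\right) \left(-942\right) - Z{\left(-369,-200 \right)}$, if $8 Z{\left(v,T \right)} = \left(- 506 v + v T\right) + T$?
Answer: $- \frac{2045}{4} \approx -511.25$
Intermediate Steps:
$Z{\left(v,T \right)} = - \frac{253 v}{4} + \frac{T}{8} + \frac{T v}{8}$ ($Z{\left(v,T \right)} = \frac{\left(- 506 v + v T\right) + T}{8} = \frac{\left(- 506 v + T v\right) + T}{8} = \frac{T - 506 v + T v}{8} = - \frac{253 v}{4} + \frac{T}{8} + \frac{T v}{8}$)
$\left(-34\right) \left(-942\right) - Z{\left(-369,-200 \right)} = \left(-34\right) \left(-942\right) - \left(\left(- \frac{253}{4}\right) \left(-369\right) + \frac{1}{8} \left(-200\right) + \frac{1}{8} \left(-200\right) \left(-369\right)\right) = 32028 - \left(\frac{93357}{4} - 25 + 9225\right) = 32028 - \frac{130157}{4} = - \frac{2045}{4}$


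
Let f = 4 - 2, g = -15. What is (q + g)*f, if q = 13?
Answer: -4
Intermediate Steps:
f = 2
(q + g)*f = (13 - 15)*2 = -2*2 = -4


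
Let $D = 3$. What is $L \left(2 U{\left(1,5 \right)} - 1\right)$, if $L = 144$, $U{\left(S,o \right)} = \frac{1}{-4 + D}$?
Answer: $-432$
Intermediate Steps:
$U{\left(S,o \right)} = -1$ ($U{\left(S,o \right)} = \frac{1}{-4 + 3} = \frac{1}{-1} = -1$)
$L \left(2 U{\left(1,5 \right)} - 1\right) = 144 \left(2 \left(-1\right) - 1\right) = 144 \left(-2 - 1\right) = 144 \left(-3\right) = -432$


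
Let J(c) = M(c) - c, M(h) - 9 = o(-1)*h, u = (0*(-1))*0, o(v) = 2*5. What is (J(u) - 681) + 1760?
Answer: 1088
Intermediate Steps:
o(v) = 10
u = 0 (u = 0*0 = 0)
M(h) = 9 + 10*h
J(c) = 9 + 9*c (J(c) = (9 + 10*c) - c = 9 + 9*c)
(J(u) - 681) + 1760 = ((9 + 9*0) - 681) + 1760 = ((9 + 0) - 681) + 1760 = (9 - 681) + 1760 = -672 + 1760 = 1088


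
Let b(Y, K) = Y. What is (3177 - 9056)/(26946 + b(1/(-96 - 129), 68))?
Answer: -1322775/6062849 ≈ -0.21818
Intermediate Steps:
(3177 - 9056)/(26946 + b(1/(-96 - 129), 68)) = (3177 - 9056)/(26946 + 1/(-96 - 129)) = -5879/(26946 + 1/(-225)) = -5879/(26946 - 1/225) = -5879/6062849/225 = -5879*225/6062849 = -1322775/6062849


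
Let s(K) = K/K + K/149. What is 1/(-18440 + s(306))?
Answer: -149/2747105 ≈ -5.4239e-5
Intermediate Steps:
s(K) = 1 + K/149 (s(K) = 1 + K*(1/149) = 1 + K/149)
1/(-18440 + s(306)) = 1/(-18440 + (1 + (1/149)*306)) = 1/(-18440 + (1 + 306/149)) = 1/(-18440 + 455/149) = 1/(-2747105/149) = -149/2747105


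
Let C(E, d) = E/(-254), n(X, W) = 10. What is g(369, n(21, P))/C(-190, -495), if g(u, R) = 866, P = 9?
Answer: 109982/95 ≈ 1157.7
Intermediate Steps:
C(E, d) = -E/254 (C(E, d) = E*(-1/254) = -E/254)
g(369, n(21, P))/C(-190, -495) = 866/((-1/254*(-190))) = 866/(95/127) = 866*(127/95) = 109982/95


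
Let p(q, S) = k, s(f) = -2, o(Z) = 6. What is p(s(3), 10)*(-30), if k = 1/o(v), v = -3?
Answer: -5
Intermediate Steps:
k = ⅙ (k = 1/6 = ⅙ ≈ 0.16667)
p(q, S) = ⅙
p(s(3), 10)*(-30) = (⅙)*(-30) = -5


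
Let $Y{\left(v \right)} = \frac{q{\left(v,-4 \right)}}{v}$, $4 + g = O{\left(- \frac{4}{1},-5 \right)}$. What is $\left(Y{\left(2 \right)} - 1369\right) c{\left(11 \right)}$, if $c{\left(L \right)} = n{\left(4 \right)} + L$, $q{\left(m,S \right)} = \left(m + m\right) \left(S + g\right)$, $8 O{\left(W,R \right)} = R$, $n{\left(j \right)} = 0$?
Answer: $- \frac{60995}{4} \approx -15249.0$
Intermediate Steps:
$O{\left(W,R \right)} = \frac{R}{8}$
$g = - \frac{37}{8}$ ($g = -4 + \frac{1}{8} \left(-5\right) = -4 - \frac{5}{8} = - \frac{37}{8} \approx -4.625$)
$q{\left(m,S \right)} = 2 m \left(- \frac{37}{8} + S\right)$ ($q{\left(m,S \right)} = \left(m + m\right) \left(S - \frac{37}{8}\right) = 2 m \left(- \frac{37}{8} + S\right)$)
$c{\left(L \right)} = L$ ($c{\left(L \right)} = 0 + L = L$)
$Y{\left(v \right)} = - \frac{69}{4}$ ($Y{\left(v \right)} = \frac{\frac{1}{4} v \left(-37 + 8 \left(-4\right)\right)}{v} = \frac{\frac{1}{4} v \left(-37 - 32\right)}{v} = \frac{\frac{1}{4} v \left(-69\right)}{v} = \frac{\left(- \frac{69}{4}\right) v}{v} = - \frac{69}{4}$)
$\left(Y{\left(2 \right)} - 1369\right) c{\left(11 \right)} = \left(- \frac{69}{4} - 1369\right) 11 = \left(- \frac{5545}{4}\right) 11 = - \frac{60995}{4}$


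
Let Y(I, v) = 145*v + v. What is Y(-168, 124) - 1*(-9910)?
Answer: 28014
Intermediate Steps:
Y(I, v) = 146*v
Y(-168, 124) - 1*(-9910) = 146*124 - 1*(-9910) = 18104 + 9910 = 28014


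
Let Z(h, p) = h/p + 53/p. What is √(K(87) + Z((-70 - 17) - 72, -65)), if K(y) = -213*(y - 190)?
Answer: √92699165/65 ≈ 148.12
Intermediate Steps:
Z(h, p) = 53/p + h/p
K(y) = 40470 - 213*y (K(y) = -213*(-190 + y) = 40470 - 213*y)
√(K(87) + Z((-70 - 17) - 72, -65)) = √((40470 - 213*87) + (53 + ((-70 - 17) - 72))/(-65)) = √((40470 - 18531) - (53 + (-87 - 72))/65) = √(21939 - (53 - 159)/65) = √(21939 - 1/65*(-106)) = √(21939 + 106/65) = √(1426141/65) = √92699165/65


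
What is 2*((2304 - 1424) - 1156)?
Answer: -552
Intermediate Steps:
2*((2304 - 1424) - 1156) = 2*(880 - 1156) = 2*(-276) = -552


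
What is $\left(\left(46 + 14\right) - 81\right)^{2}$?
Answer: $441$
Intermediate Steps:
$\left(\left(46 + 14\right) - 81\right)^{2} = \left(60 - 81\right)^{2} = \left(-21\right)^{2} = 441$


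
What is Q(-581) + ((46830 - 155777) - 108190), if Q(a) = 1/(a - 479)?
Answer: -230165221/1060 ≈ -2.1714e+5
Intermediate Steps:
Q(a) = 1/(-479 + a)
Q(-581) + ((46830 - 155777) - 108190) = 1/(-479 - 581) + ((46830 - 155777) - 108190) = 1/(-1060) + (-108947 - 108190) = -1/1060 - 217137 = -230165221/1060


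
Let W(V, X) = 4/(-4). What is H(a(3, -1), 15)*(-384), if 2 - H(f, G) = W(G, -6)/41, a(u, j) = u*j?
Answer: -31872/41 ≈ -777.37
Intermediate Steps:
a(u, j) = j*u
W(V, X) = -1 (W(V, X) = 4*(-¼) = -1)
H(f, G) = 83/41 (H(f, G) = 2 - (-1)/41 = 2 - 1*(-1/41) = 2 + 1/41 = 83/41)
H(a(3, -1), 15)*(-384) = (83/41)*(-384) = -31872/41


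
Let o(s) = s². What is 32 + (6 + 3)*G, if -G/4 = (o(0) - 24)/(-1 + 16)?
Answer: 448/5 ≈ 89.600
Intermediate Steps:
G = 32/5 (G = -4*(0² - 24)/(-1 + 16) = -4*(0 - 24)/15 = -(-96)/15 = -4*(-8/5) = 32/5 ≈ 6.4000)
32 + (6 + 3)*G = 32 + (6 + 3)*(32/5) = 32 + 9*(32/5) = 32 + 288/5 = 448/5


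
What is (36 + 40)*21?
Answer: 1596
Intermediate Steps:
(36 + 40)*21 = 76*21 = 1596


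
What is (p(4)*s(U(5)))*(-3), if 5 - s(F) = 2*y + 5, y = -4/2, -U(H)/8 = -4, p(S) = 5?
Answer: -60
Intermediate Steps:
U(H) = 32 (U(H) = -8*(-4) = 32)
y = -2 (y = -4*½ = -2)
s(F) = 4 (s(F) = 5 - (2*(-2) + 5) = 5 - (-4 + 5) = 5 - 1*1 = 5 - 1 = 4)
(p(4)*s(U(5)))*(-3) = (5*4)*(-3) = 20*(-3) = -60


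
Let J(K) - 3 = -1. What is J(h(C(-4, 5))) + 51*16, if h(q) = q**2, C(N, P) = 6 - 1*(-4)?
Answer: 818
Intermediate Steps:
C(N, P) = 10 (C(N, P) = 6 + 4 = 10)
J(K) = 2 (J(K) = 3 - 1 = 2)
J(h(C(-4, 5))) + 51*16 = 2 + 51*16 = 2 + 816 = 818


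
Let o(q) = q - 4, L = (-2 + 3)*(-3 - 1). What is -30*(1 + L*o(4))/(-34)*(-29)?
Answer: -435/17 ≈ -25.588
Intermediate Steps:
L = -4 (L = 1*(-4) = -4)
o(q) = -4 + q
-30*(1 + L*o(4))/(-34)*(-29) = -30*(1 - 4*(-4 + 4))/(-34)*(-29) = -30*(1 - 4*0)*(-1)/34*(-29) = -30*(1 + 0)*(-1)/34*(-29) = -30*(-1)/34*(-29) = -30*(-1/34)*(-29) = (15/17)*(-29) = -435/17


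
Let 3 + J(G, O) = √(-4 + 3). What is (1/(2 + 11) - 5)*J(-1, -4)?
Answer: 192/13 - 64*I/13 ≈ 14.769 - 4.9231*I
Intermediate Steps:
J(G, O) = -3 + I (J(G, O) = -3 + √(-4 + 3) = -3 + √(-1) = -3 + I)
(1/(2 + 11) - 5)*J(-1, -4) = (1/(2 + 11) - 5)*(-3 + I) = (1/13 - 5)*(-3 + I) = -64*(-3 + I)/13 = 192/13 - 64*I/13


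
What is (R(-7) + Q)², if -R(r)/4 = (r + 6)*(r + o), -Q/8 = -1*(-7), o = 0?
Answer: 7056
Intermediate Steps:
Q = -56 (Q = -(-8)*(-7) = -8*7 = -56)
R(r) = -4*r*(6 + r) (R(r) = -4*(r + 6)*(r + 0) = -4*(6 + r)*r = -4*r*(6 + r))
(R(-7) + Q)² = (4*(-7)*(-6 - 1*(-7)) - 56)² = (4*(-7)*(-6 + 7) - 56)² = (4*(-7)*1 - 56)² = (-28 - 56)² = (-84)² = 7056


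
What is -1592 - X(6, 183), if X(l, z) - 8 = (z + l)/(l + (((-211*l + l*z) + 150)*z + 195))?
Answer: -1649537/1031 ≈ -1599.9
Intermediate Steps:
X(l, z) = 8 + (l + z)/(195 + l + z*(150 - 211*l + l*z)) (X(l, z) = 8 + (z + l)/(l + (((-211*l + l*z) + 150)*z + 195)) = 8 + (l + z)/(l + ((150 - 211*l + l*z)*z + 195)) = 8 + (l + z)/(l + (z*(150 - 211*l + l*z) + 195)) = 8 + (l + z)/(l + (195 + z*(150 - 211*l + l*z))) = 8 + (l + z)/(195 + l + z*(150 - 211*l + l*z)))
-1592 - X(6, 183) = -1592 - (1560 + 9*6 + 1201*183 - 1688*6*183 + 8*6*183²)/(195 + 6 + 150*183 + 6*183² - 211*6*183) = -1592 - (1560 + 54 + 219783 - 1853424 + 8*6*33489)/(195 + 6 + 27450 + 6*33489 - 231678) = -1592 - (1560 + 54 + 219783 - 1853424 + 1607472)/(195 + 6 + 27450 + 200934 - 231678) = -1592 - (-24555)/(-3093) = -1592 - (-1)*(-24555)/3093 = -1592 - 1*8185/1031 = -1592 - 8185/1031 = -1649537/1031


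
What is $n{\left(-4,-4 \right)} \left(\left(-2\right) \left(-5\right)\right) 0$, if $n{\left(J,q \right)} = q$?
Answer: $0$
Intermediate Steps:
$n{\left(-4,-4 \right)} \left(\left(-2\right) \left(-5\right)\right) 0 = - 4 \left(\left(-2\right) \left(-5\right)\right) 0 = \left(-4\right) 10 \cdot 0 = \left(-40\right) 0 = 0$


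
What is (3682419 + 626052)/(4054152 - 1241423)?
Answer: 4308471/2812729 ≈ 1.5318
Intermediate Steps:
(3682419 + 626052)/(4054152 - 1241423) = 4308471/2812729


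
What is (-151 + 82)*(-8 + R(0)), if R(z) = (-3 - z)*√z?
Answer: 552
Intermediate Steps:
R(z) = √z*(-3 - z)
(-151 + 82)*(-8 + R(0)) = (-151 + 82)*(-8 + √0*(-3 - 1*0)) = -69*(-8 + 0*(-3 + 0)) = -69*(-8 + 0*(-3)) = -69*(-8 + 0) = -69*(-8) = 552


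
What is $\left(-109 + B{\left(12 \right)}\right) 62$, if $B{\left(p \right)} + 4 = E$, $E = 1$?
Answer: $-6944$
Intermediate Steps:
$B{\left(p \right)} = -3$ ($B{\left(p \right)} = -4 + 1 = -3$)
$\left(-109 + B{\left(12 \right)}\right) 62 = \left(-109 - 3\right) 62 = \left(-112\right) 62 = -6944$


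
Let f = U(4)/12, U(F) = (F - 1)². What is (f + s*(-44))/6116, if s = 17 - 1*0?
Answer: -2989/24464 ≈ -0.12218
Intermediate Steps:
U(F) = (-1 + F)²
s = 17 (s = 17 + 0 = 17)
f = ¾ (f = (-1 + 4)²/12 = 3²*(1/12) = 9*(1/12) = ¾ ≈ 0.75000)
(f + s*(-44))/6116 = (¾ + 17*(-44))/6116 = (¾ - 748)*(1/6116) = -2989/4*1/6116 = -2989/24464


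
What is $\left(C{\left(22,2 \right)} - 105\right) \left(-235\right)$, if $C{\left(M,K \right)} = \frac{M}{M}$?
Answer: $24440$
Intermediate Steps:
$C{\left(M,K \right)} = 1$
$\left(C{\left(22,2 \right)} - 105\right) \left(-235\right) = \left(1 - 105\right) \left(-235\right) = \left(-104\right) \left(-235\right) = 24440$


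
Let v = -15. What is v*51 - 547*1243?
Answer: -680686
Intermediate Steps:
v*51 - 547*1243 = -15*51 - 547*1243 = -765 - 679921 = -680686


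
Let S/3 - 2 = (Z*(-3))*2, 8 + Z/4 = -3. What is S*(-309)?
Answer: -246582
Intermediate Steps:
Z = -44 (Z = -32 + 4*(-3) = -32 - 12 = -44)
S = 798 (S = 6 + 3*(-44*(-3)*2) = 6 + 3*(132*2) = 6 + 3*264 = 6 + 792 = 798)
S*(-309) = 798*(-309) = -246582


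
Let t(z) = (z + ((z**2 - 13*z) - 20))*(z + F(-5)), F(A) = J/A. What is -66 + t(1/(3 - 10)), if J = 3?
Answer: -17984/343 ≈ -52.431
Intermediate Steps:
F(A) = 3/A
t(z) = (-3/5 + z)*(-20 + z**2 - 12*z) (t(z) = (z + ((z**2 - 13*z) - 20))*(z + 3/(-5)) = (z + (-20 + z**2 - 13*z))*(z + 3*(-1/5)) = (-20 + z**2 - 12*z)*(z - 3/5) = (-20 + z**2 - 12*z)*(-3/5 + z) = (-3/5 + z)*(-20 + z**2 - 12*z))
-66 + t(1/(3 - 10)) = -66 + (12 + (1/(3 - 10))**3 - 64/(5*(3 - 10)) - 63/(5*(3 - 10)**2)) = -66 + (12 + (1/(-7))**3 - 64/5/(-7) - 63*(1/(-7))**2/5) = -66 + (12 + (-1/7)**3 - 64/5*(-1/7) - 63*(-1/7)**2/5) = -66 + (12 - 1/343 + 64/35 - 63/5*1/49) = -66 + (12 - 1/343 + 64/35 - 9/35) = -66 + 4654/343 = -17984/343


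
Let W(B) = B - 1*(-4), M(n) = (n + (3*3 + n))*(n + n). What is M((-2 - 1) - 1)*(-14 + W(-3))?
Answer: 104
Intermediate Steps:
M(n) = 2*n*(9 + 2*n) (M(n) = (n + (9 + n))*(2*n) = (9 + 2*n)*(2*n) = 2*n*(9 + 2*n))
W(B) = 4 + B (W(B) = B + 4 = 4 + B)
M((-2 - 1) - 1)*(-14 + W(-3)) = (2*((-2 - 1) - 1)*(9 + 2*((-2 - 1) - 1)))*(-14 + (4 - 3)) = (2*(-3 - 1)*(9 + 2*(-3 - 1)))*(-14 + 1) = (2*(-4)*(9 + 2*(-4)))*(-13) = (2*(-4)*(9 - 8))*(-13) = (2*(-4)*1)*(-13) = -8*(-13) = 104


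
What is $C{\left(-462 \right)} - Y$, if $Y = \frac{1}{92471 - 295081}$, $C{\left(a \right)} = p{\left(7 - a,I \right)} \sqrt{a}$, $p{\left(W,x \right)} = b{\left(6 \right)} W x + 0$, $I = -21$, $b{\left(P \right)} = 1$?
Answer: $\frac{1}{202610} - 9849 i \sqrt{462} \approx 4.9356 \cdot 10^{-6} - 2.117 \cdot 10^{5} i$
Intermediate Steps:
$p{\left(W,x \right)} = W x$ ($p{\left(W,x \right)} = 1 W x + 0 = W x + 0 = W x$)
$C{\left(a \right)} = \sqrt{a} \left(-147 + 21 a\right)$ ($C{\left(a \right)} = \left(7 - a\right) \left(-21\right) \sqrt{a} = \left(-147 + 21 a\right) \sqrt{a} = \sqrt{a} \left(-147 + 21 a\right)$)
$Y = - \frac{1}{202610}$ ($Y = \frac{1}{-202610} = - \frac{1}{202610} \approx -4.9356 \cdot 10^{-6}$)
$C{\left(-462 \right)} - Y = 21 \sqrt{-462} \left(-7 - 462\right) - - \frac{1}{202610} = 21 i \sqrt{462} \left(-469\right) + \frac{1}{202610} = - 9849 i \sqrt{462} + \frac{1}{202610} = \frac{1}{202610} - 9849 i \sqrt{462}$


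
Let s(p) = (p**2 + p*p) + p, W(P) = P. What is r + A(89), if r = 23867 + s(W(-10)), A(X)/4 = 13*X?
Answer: 28685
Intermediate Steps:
A(X) = 52*X (A(X) = 4*(13*X) = 52*X)
s(p) = p + 2*p**2 (s(p) = (p**2 + p**2) + p = 2*p**2 + p = p + 2*p**2)
r = 24057 (r = 23867 - 10*(1 + 2*(-10)) = 23867 - 10*(1 - 20) = 23867 - 10*(-19) = 23867 + 190 = 24057)
r + A(89) = 24057 + 52*89 = 24057 + 4628 = 28685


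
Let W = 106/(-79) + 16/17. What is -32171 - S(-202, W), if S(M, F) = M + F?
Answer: -42933829/1343 ≈ -31969.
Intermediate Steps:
W = -538/1343 (W = 106*(-1/79) + 16*(1/17) = -106/79 + 16/17 = -538/1343 ≈ -0.40060)
S(M, F) = F + M
-32171 - S(-202, W) = -32171 - (-538/1343 - 202) = -32171 - 1*(-271824/1343) = -32171 + 271824/1343 = -42933829/1343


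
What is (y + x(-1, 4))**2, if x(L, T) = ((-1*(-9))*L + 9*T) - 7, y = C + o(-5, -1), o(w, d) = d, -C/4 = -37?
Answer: 27889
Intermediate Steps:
C = 148 (C = -4*(-37) = 148)
y = 147 (y = 148 - 1 = 147)
x(L, T) = -7 + 9*L + 9*T (x(L, T) = (9*L + 9*T) - 7 = -7 + 9*L + 9*T)
(y + x(-1, 4))**2 = (147 + (-7 + 9*(-1) + 9*4))**2 = (147 + (-7 - 9 + 36))**2 = (147 + 20)**2 = 167**2 = 27889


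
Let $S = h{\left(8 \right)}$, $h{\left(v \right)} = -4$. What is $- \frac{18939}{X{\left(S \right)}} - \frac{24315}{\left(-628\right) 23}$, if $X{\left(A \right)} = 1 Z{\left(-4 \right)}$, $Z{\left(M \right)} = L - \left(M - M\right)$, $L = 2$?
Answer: $- \frac{136753143}{14444} \approx -9467.8$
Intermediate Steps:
$S = -4$
$Z{\left(M \right)} = 2$ ($Z{\left(M \right)} = 2 - \left(M - M\right) = 2 - 0 = 2 + 0 = 2$)
$X{\left(A \right)} = 2$ ($X{\left(A \right)} = 1 \cdot 2 = 2$)
$- \frac{18939}{X{\left(S \right)}} - \frac{24315}{\left(-628\right) 23} = - \frac{18939}{2} - \frac{24315}{\left(-628\right) 23} = \left(-18939\right) \frac{1}{2} - \frac{24315}{-14444} = - \frac{18939}{2} - - \frac{24315}{14444} = - \frac{18939}{2} + \frac{24315}{14444} = - \frac{136753143}{14444}$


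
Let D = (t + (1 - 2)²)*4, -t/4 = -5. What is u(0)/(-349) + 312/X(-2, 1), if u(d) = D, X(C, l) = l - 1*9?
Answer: -13695/349 ≈ -39.241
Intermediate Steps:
t = 20 (t = -4*(-5) = 20)
X(C, l) = -9 + l (X(C, l) = l - 9 = -9 + l)
D = 84 (D = (20 + (1 - 2)²)*4 = (20 + (-1)²)*4 = (20 + 1)*4 = 21*4 = 84)
u(d) = 84
u(0)/(-349) + 312/X(-2, 1) = 84/(-349) + 312/(-9 + 1) = 84*(-1/349) + 312/(-8) = -84/349 + 312*(-⅛) = -84/349 - 39 = -13695/349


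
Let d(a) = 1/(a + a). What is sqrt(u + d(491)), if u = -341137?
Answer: 3*I*sqrt(36551843934)/982 ≈ 584.07*I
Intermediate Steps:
d(a) = 1/(2*a)
sqrt(u + d(491)) = sqrt(-341137 + (1/2)/491) = sqrt(-341137 + (1/2)*(1/491)) = sqrt(-341137 + 1/982) = sqrt(-334996533/982) = 3*I*sqrt(36551843934)/982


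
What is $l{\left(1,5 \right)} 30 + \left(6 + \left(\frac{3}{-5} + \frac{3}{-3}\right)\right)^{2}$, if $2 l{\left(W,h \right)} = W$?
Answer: $\frac{859}{25} \approx 34.36$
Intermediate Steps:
$l{\left(W,h \right)} = \frac{W}{2}$
$l{\left(1,5 \right)} 30 + \left(6 + \left(\frac{3}{-5} + \frac{3}{-3}\right)\right)^{2} = \frac{1}{2} \cdot 1 \cdot 30 + \left(6 + \left(\frac{3}{-5} + \frac{3}{-3}\right)\right)^{2} = \frac{1}{2} \cdot 30 + \left(6 + \left(3 \left(- \frac{1}{5}\right) + 3 \left(- \frac{1}{3}\right)\right)\right)^{2} = 15 + \left(6 - \frac{8}{5}\right)^{2} = 15 + \left(\frac{22}{5}\right)^{2} = 15 + \frac{484}{25} = \frac{859}{25}$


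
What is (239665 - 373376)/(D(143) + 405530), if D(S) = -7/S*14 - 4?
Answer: -19120673/57990120 ≈ -0.32972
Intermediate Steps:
D(S) = -4 - 98/S (D(S) = -98/S - 4 = -4 - 98/S)
(239665 - 373376)/(D(143) + 405530) = (239665 - 373376)/((-4 - 98/143) + 405530) = -133711/((-4 - 98*1/143) + 405530) = -133711/((-4 - 98/143) + 405530) = -133711/(-670/143 + 405530) = -133711/57990120/143 = -133711*143/57990120 = -19120673/57990120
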